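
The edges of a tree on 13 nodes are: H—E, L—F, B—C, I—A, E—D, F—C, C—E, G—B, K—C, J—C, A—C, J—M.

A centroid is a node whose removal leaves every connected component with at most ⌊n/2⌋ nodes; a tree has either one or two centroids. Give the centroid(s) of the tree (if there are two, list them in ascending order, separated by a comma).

C

Delete C: the remaining components have sizes 3, 2, 2, 2, 2, 1. Max 3 ≤ 6, so C is a centroid.
No neighbour of C does as well, so C is the unique centroid.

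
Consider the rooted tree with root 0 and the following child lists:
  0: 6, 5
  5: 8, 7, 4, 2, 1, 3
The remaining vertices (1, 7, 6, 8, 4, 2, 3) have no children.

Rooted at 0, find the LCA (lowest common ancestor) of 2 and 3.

Path 2→root: 2 5 0; path 3→root: 3 5 0.
First common node: 5.

5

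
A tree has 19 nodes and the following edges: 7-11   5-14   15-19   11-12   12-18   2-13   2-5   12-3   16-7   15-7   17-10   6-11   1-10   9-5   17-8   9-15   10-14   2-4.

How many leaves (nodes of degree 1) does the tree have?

9

Exactly 9 nodes have a single neighbour: 1, 3, 4, 6, 8, 13, 16, 18, 19.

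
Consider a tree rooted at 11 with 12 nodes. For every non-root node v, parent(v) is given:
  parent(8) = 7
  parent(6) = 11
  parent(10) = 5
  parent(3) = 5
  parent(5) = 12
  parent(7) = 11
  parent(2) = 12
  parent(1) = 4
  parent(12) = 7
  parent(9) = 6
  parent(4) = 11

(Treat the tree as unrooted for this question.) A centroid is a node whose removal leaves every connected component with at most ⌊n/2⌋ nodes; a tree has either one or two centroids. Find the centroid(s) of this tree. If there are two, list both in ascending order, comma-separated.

Delete 7: the remaining components have sizes 5, 5, 1. Max 5 ≤ 6, so 7 is a centroid.
Every other node leaves some component of size > 6, so the centroid is unique.

7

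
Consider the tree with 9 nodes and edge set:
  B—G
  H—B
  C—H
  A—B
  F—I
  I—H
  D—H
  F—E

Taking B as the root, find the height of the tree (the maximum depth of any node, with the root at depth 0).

4

A deepest node is E, reached by B → H → I → F → E.
That path has 4 edges, so the height is 4.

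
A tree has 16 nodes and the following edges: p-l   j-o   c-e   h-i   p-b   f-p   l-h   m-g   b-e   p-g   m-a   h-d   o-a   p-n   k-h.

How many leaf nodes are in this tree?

7

The leaves are c, d, f, i, j, k, n.
That is 7 leaves.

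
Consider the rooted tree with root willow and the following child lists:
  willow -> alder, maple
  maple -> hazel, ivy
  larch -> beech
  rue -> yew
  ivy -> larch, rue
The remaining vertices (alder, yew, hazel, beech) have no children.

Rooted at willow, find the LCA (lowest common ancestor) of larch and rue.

ivy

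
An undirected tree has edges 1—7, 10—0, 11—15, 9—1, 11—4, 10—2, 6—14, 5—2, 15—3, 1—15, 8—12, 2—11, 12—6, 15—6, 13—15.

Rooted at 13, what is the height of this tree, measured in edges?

The longest root-to-leaf path is 13-15-11-2-10-0 (5 edges).

5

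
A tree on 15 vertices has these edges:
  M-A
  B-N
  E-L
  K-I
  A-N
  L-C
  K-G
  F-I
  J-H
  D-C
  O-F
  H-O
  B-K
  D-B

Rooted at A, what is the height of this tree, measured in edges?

8

J sits deepest: A–N–B–K–I–F–O–H–J — 8 edges from the root.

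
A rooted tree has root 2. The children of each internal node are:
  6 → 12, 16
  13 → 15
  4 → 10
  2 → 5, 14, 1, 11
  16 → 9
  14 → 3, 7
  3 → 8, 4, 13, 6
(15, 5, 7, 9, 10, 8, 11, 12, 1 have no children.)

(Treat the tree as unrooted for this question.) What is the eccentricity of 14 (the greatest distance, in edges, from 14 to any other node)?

4

A farthest node from 14 is 9.
The path 14 – 3 – 6 – 16 – 9 has 4 edges.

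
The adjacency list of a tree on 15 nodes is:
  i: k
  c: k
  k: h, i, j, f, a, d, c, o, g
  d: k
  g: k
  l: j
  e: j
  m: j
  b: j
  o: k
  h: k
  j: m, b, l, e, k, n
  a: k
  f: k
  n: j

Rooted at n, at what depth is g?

Climbing from g to the root: g → k → j → n. That's 3 steps.

3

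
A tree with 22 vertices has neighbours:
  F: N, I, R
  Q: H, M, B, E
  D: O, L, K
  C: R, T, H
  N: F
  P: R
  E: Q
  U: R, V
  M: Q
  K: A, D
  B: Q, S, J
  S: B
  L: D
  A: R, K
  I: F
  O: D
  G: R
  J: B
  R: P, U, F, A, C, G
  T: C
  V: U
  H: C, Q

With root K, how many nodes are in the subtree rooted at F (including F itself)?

Descendants of F (including itself): F, N, I. That's 3.

3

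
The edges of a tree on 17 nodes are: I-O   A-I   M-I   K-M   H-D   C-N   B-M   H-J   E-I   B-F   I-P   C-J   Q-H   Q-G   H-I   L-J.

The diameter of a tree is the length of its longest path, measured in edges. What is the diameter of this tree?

BFS from N reaches F last, at distance 7; BFS from F confirms no node is farther.
Path: N - C - J - H - I - M - B - F.

7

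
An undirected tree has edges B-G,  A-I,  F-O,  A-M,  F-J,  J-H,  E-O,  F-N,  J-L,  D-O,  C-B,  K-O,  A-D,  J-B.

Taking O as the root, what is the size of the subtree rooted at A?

Descendants of A (including itself): A, M, I. That's 3.

3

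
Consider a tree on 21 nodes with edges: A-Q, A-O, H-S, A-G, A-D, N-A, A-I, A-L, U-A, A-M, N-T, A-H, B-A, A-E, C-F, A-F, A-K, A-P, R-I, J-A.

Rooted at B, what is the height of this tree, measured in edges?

3

The longest root-to-leaf path is B → A → H → S (3 edges).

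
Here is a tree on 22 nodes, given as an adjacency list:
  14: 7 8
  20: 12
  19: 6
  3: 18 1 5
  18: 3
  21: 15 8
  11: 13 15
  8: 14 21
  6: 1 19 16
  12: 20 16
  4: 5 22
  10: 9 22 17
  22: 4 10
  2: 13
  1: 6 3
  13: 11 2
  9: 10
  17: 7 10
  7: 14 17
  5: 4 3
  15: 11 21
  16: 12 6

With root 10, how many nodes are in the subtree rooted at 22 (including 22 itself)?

The subtree rooted at 22 contains: 22, 4, 5, 3, 1, 18, 6, 19, 16, 12, 20 — 11 nodes.

11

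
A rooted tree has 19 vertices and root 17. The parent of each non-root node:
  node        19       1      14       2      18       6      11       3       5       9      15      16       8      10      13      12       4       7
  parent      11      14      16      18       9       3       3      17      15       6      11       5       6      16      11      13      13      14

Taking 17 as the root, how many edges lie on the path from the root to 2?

5

Path from 17 to 2: 17 → 3 → 6 → 9 → 18 → 2, which has 5 edges.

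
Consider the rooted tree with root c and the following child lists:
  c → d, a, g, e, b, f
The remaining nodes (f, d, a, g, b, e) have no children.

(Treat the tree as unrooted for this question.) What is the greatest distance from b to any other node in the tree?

2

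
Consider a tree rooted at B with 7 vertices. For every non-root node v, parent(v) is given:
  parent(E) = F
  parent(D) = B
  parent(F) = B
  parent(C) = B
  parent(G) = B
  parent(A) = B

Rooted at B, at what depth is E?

Climbing from E to the root: E–F–B. That's 2 steps.

2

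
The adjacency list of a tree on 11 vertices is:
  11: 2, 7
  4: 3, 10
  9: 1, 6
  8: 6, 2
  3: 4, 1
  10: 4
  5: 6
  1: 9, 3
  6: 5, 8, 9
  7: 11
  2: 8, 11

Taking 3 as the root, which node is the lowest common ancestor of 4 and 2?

4's ancestor chain is 4, 3 and 2's is 2, 8, 6, 9, 1, 3; they first meet at 3.

3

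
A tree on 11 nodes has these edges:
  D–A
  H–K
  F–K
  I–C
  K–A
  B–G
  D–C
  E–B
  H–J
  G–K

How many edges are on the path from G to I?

5

G - K - A - D - C - I: 5 edges.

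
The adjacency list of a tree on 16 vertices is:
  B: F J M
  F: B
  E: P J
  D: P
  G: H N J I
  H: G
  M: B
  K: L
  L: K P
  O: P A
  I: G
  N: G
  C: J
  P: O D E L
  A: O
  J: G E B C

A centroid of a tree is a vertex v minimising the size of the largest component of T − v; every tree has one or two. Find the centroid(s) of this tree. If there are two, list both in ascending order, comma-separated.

J

Delete J: the remaining components have sizes 7, 4, 3, 1. Max 7 ≤ 8, so J is a centroid.
No neighbour of J does as well, so J is the unique centroid.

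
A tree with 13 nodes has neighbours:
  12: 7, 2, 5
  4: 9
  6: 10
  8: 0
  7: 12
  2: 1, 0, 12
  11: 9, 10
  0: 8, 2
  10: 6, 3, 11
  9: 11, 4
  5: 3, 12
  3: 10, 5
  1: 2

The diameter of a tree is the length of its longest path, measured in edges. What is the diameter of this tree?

9

Starting from 8, a farthest node is 4 at distance 9.
One longest path: 8-0-2-12-5-3-10-11-9-4.
So the diameter is 9.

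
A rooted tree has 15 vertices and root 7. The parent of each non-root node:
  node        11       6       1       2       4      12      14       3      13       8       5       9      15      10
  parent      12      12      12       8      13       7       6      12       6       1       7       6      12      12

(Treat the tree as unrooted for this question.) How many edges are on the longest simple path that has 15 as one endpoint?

4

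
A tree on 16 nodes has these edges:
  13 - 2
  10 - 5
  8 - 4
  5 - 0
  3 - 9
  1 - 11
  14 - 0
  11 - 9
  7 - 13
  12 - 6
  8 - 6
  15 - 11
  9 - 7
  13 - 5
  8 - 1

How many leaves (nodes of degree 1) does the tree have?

The leaves are 2, 3, 4, 10, 12, 14, 15.
That is 7 leaves.

7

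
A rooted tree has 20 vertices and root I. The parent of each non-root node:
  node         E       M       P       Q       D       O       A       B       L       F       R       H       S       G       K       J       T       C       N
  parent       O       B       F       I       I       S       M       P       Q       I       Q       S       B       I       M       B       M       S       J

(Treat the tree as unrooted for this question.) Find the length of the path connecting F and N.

4

The path is F–P–B–J–N, which has 4 edges.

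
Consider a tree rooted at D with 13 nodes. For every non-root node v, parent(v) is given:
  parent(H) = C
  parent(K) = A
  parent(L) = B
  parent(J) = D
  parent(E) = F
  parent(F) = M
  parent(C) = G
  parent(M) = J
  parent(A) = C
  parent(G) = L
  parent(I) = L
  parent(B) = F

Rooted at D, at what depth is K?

9

Climbing from K to the root: K–A–C–G–L–B–F–M–J–D. That's 9 steps.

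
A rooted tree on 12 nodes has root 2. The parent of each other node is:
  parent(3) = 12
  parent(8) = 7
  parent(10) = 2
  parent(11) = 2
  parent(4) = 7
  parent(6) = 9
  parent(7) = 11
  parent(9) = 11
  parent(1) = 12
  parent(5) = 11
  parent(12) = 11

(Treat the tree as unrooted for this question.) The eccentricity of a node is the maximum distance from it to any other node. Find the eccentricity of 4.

4

Distances from 4 peak at 4, attained at 10 (6, 3, 1 also at distance 4).
4 – 7 – 11 – 2 – 10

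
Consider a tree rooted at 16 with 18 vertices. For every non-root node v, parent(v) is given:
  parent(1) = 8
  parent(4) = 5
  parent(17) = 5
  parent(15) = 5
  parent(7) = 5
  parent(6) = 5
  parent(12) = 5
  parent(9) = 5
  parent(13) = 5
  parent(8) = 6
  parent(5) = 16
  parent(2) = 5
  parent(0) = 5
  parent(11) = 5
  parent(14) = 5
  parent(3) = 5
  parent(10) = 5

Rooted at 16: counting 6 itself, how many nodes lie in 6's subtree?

Descendants of 6 (including itself): 6, 8, 1. That's 3.

3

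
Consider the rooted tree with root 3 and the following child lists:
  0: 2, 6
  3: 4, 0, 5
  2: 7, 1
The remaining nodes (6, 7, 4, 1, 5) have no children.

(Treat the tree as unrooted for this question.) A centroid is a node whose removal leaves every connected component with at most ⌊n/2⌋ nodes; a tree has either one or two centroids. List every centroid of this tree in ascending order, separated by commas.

0

If 0 is removed the pieces have sizes 3, 3, 1, all ≤ ⌊8/2⌋ = 4.
Every other node leaves some component of size > 4, so the centroid is unique.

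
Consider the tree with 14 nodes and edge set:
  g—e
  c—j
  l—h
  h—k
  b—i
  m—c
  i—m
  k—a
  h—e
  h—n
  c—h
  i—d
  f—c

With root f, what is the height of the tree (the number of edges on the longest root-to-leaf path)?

4

A deepest node is b, reached by f – c – m – i – b.
That path has 4 edges, so the height is 4.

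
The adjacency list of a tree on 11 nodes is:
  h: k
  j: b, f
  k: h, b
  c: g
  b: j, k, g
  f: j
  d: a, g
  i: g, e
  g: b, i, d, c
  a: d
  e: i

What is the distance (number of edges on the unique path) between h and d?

h - k - b - g - d: 4 edges.

4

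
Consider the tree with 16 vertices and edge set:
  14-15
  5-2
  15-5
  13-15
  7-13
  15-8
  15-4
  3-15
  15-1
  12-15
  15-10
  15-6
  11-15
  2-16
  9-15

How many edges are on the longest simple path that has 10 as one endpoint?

4

A farthest node from 10 is 16.
The path 10 – 15 – 5 – 2 – 16 has 4 edges.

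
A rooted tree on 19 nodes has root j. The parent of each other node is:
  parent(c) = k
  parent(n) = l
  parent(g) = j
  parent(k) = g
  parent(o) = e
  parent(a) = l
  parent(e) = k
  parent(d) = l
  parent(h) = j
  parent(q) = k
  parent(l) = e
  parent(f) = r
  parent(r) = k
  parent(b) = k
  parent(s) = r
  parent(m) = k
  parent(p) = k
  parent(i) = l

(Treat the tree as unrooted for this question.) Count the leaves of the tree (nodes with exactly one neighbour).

13

Degree-1 nodes: a, b, c, d, f, h, i, m, n, o, p, q, s — 13 of them.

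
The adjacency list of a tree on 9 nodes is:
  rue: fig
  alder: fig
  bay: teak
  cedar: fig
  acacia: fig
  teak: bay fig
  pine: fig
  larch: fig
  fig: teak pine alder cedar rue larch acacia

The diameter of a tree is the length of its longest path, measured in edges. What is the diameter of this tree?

3

BFS from bay reaches alder last, at distance 3; BFS from alder confirms no node is farther.
Path: bay – teak – fig – alder.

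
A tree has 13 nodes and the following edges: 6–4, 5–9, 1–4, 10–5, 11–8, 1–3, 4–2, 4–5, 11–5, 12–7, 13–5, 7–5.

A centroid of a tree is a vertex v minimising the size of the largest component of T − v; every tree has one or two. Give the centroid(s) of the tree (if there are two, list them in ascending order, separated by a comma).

Removing 5 splits the tree into components of sizes 5, 2, 2, 1, 1, 1; the largest is 5 ≤ ⌊13/2⌋ = 6.
No neighbour of 5 does as well, so 5 is the unique centroid.

5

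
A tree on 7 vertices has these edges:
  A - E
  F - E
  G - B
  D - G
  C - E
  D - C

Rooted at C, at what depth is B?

Path from C to B: C → D → G → B, which has 3 edges.

3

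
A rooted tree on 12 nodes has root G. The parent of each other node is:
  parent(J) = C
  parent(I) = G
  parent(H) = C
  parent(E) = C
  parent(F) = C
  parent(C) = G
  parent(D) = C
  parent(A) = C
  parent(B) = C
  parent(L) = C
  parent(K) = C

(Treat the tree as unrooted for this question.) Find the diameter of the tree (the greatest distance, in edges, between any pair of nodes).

A longest path is I – G – C – B, with 3 edges.

3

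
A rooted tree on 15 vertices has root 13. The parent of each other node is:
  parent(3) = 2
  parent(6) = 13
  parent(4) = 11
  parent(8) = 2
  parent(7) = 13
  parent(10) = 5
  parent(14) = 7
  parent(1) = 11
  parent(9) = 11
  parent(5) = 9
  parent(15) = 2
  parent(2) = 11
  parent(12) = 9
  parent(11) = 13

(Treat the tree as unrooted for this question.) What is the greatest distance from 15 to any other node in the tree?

5

A farthest node from 15 is 14 (10 also at distance 5).
The path 15-2-11-13-7-14 has 5 edges.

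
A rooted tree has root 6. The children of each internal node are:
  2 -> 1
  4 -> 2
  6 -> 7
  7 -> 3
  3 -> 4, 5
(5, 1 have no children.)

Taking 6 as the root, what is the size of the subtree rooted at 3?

5

3's subtree: {3, 5, 4, 2, 1}, size 5.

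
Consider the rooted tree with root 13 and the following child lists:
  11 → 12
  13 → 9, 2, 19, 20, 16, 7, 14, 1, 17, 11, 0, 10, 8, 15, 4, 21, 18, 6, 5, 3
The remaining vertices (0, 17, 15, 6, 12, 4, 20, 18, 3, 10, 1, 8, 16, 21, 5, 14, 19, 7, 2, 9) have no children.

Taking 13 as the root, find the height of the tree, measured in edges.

The longest root-to-leaf path is 13–11–12 (2 edges).

2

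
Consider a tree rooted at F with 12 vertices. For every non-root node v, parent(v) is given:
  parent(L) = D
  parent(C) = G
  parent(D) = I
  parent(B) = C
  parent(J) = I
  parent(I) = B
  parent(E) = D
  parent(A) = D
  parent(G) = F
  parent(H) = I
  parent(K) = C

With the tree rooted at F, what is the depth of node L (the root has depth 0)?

6

F–G–C–B–I–D–L — 6 edges.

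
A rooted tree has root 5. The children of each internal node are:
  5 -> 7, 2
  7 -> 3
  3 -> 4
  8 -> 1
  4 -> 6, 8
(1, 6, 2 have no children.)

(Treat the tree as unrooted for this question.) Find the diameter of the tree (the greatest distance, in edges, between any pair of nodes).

Starting from 1, a farthest node is 2 at distance 6.
One longest path: 1-8-4-3-7-5-2.
So the diameter is 6.

6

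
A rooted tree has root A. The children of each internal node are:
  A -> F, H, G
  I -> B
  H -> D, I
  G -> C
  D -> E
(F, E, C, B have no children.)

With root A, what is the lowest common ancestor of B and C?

B's ancestor chain is B, I, H, A and C's is C, G, A; they first meet at A.

A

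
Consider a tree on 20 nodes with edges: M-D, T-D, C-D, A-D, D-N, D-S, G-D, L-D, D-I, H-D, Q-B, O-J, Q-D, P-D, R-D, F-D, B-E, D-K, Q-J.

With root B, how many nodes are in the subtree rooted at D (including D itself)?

D's subtree: {D, R, T, N, A, P, H, S, F, K, I, G, L, C, M}, size 15.

15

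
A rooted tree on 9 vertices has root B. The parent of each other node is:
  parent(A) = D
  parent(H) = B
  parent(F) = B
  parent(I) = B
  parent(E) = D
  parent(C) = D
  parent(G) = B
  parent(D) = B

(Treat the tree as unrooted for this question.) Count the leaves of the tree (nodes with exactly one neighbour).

7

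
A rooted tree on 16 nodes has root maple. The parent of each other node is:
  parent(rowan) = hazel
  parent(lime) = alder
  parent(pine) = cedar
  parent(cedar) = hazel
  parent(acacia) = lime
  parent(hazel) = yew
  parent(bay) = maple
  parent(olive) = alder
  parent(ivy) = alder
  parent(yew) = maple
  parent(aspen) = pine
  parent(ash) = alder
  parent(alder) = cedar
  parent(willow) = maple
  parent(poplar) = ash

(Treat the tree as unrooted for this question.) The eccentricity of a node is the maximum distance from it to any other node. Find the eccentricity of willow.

A farthest node from willow is acacia (poplar also at distance 7).
The path willow – maple – yew – hazel – cedar – alder – lime – acacia has 7 edges.

7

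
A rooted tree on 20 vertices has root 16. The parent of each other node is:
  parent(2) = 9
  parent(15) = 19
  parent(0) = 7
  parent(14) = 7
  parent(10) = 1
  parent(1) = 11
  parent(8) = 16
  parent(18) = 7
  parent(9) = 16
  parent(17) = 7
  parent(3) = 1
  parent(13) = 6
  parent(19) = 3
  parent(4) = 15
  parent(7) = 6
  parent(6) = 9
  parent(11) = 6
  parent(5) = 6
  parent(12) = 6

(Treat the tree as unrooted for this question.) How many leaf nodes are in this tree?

11

The leaves are 0, 2, 4, 5, 8, 10, 12, 13, 14, 17, 18.
That is 11 leaves.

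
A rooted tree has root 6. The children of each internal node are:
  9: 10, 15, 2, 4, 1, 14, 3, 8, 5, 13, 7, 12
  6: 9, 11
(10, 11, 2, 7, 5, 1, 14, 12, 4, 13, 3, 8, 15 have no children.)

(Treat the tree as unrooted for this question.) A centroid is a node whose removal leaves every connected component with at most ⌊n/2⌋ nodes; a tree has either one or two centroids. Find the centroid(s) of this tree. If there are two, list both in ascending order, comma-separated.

9

Removing 9 splits the tree into components of sizes 2, 1, 1, 1, 1, 1, 1, 1, 1, 1, 1, 1, 1; the largest is 2 ≤ ⌊15/2⌋ = 7.
Every other node leaves some component of size > 7, so the centroid is unique.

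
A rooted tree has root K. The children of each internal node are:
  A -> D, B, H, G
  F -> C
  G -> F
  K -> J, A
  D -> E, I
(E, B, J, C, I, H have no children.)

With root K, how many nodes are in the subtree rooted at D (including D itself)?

The subtree rooted at D contains: D, I, E — 3 nodes.

3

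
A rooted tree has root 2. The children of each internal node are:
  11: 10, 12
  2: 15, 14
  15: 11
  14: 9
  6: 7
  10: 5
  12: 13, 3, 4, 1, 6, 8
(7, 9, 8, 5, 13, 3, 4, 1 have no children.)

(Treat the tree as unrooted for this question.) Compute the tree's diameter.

7

Starting from 9, a farthest node is 7 at distance 7.
One longest path: 9-14-2-15-11-12-6-7.
So the diameter is 7.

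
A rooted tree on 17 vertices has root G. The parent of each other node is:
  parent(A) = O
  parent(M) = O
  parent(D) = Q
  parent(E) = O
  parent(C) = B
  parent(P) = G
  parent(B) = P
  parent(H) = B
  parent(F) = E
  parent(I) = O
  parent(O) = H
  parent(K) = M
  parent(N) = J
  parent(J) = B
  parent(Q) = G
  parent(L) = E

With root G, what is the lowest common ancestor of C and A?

B

C's ancestor chain is C, B, P, G and A's is A, O, H, B, P, G; they first meet at B.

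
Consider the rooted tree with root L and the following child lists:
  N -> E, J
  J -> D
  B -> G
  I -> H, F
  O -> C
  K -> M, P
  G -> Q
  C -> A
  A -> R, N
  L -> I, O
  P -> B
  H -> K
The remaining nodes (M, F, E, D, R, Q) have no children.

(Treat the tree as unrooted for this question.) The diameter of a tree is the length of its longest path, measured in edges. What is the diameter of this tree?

13

BFS from D reaches Q last, at distance 13; BFS from Q confirms no node is farther.
Path: D - J - N - A - C - O - L - I - H - K - P - B - G - Q.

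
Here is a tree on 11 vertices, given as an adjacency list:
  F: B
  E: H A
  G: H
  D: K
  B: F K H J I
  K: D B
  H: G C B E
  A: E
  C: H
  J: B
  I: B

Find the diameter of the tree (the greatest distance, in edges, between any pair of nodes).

5

Starting from D, a farthest node is A at distance 5.
One longest path: D – K – B – H – E – A.
So the diameter is 5.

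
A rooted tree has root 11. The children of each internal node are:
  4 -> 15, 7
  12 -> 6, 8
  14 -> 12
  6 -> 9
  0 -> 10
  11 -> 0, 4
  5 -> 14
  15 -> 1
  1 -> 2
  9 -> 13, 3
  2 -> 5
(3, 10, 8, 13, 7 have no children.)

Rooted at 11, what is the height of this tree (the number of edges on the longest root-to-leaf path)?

3 sits deepest: 11 → 4 → 15 → 1 → 2 → 5 → 14 → 12 → 6 → 9 → 3 — 10 edges from the root.

10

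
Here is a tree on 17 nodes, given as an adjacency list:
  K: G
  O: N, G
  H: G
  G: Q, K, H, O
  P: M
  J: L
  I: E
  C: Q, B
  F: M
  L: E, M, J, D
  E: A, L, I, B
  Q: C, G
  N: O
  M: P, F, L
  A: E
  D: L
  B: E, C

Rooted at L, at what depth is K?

6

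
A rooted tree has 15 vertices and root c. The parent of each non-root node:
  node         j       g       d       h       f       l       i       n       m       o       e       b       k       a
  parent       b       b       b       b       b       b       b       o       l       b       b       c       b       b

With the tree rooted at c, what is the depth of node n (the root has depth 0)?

3

c–b–o–n — 3 edges.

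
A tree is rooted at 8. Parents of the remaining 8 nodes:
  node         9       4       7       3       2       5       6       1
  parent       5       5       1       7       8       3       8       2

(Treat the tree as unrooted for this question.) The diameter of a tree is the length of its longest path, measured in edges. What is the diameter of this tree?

7

Starting from 6, a farthest node is 4 at distance 7.
One longest path: 6-8-2-1-7-3-5-4.
So the diameter is 7.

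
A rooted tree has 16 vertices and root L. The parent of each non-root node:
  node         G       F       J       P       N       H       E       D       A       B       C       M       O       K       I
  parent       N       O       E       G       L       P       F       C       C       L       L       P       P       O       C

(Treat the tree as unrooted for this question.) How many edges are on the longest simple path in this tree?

Starting from J, a farthest node is I at distance 9.
One longest path: J–E–F–O–P–G–N–L–C–I.
So the diameter is 9.

9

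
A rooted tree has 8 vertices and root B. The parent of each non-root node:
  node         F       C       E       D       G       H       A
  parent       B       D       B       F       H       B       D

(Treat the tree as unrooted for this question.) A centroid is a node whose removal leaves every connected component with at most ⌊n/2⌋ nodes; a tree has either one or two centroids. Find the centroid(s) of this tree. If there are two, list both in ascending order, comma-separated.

B, F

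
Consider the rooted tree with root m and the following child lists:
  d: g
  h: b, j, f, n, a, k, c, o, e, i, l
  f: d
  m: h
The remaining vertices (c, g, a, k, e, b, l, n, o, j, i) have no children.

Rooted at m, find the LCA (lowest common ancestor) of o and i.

Path o→root: o h m; path i→root: i h m.
First common node: h.

h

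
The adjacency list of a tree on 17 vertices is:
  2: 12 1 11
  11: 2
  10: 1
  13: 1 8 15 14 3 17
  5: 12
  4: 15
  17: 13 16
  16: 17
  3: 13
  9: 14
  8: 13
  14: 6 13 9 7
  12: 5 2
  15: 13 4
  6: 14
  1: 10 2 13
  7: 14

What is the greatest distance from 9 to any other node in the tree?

6

The node farthest from 9 is 5, via 9 – 14 – 13 – 1 – 2 – 12 – 5 — 6 edges.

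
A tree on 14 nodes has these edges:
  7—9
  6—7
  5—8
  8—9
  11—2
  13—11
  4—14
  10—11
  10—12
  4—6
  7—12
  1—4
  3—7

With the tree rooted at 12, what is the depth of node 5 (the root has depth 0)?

Path from 12 to 5: 12 → 7 → 9 → 8 → 5, which has 4 edges.

4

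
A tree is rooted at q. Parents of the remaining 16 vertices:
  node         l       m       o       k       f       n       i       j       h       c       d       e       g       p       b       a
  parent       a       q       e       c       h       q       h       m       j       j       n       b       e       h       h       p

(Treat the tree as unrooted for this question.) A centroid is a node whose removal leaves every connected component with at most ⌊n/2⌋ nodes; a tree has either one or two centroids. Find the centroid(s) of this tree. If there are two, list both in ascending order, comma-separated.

h

Removing h splits the tree into components of sizes 7, 4, 3, 1, 1; the largest is 7 ≤ ⌊17/2⌋ = 8.
No neighbour of h does as well, so h is the unique centroid.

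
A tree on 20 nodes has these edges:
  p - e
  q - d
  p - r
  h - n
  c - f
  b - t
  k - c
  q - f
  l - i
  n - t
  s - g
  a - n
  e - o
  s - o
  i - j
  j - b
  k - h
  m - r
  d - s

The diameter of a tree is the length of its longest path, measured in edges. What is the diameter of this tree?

17

BFS from m reaches l last, at distance 17; BFS from l confirms no node is farther.
Path: m–r–p–e–o–s–d–q–f–c–k–h–n–t–b–j–i–l.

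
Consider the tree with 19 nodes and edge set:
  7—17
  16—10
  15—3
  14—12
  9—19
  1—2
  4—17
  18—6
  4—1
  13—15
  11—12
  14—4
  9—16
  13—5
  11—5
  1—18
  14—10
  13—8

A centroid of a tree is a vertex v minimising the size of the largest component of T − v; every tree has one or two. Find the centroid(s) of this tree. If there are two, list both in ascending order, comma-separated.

14

Removing 14 splits the tree into components of sizes 7, 7, 4; the largest is 7 ≤ ⌊19/2⌋ = 9.
No neighbour of 14 does as well, so 14 is the unique centroid.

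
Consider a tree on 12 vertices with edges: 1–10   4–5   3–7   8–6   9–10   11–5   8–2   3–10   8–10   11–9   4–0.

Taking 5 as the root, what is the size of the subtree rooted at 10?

10's subtree: {10, 8, 3, 1, 2, 6, 7}, size 7.

7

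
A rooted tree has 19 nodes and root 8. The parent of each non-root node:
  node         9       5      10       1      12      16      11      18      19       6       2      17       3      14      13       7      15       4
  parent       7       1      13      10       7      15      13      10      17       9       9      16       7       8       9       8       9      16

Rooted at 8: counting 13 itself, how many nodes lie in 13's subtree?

Descendants of 13 (including itself): 13, 10, 11, 1, 18, 5. That's 6.

6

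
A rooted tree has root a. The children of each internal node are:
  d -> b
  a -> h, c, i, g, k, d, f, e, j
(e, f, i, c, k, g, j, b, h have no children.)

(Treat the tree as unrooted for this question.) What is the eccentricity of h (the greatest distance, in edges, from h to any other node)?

3

A farthest node from h is b.
The path h – a – d – b has 3 edges.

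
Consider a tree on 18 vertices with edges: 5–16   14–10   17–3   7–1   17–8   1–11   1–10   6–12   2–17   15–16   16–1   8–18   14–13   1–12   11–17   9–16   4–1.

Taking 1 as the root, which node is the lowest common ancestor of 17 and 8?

Ancestors of 17 (toward the root): 17, 11, 1.
Ancestors of 8: 8, 17, 11, 1.
The deepest node appearing in both lists is 17.

17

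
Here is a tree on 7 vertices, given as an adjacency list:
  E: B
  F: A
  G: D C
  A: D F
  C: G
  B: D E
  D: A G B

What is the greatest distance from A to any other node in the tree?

Distances from A peak at 3, attained at C (E also at distance 3).
A–D–G–C

3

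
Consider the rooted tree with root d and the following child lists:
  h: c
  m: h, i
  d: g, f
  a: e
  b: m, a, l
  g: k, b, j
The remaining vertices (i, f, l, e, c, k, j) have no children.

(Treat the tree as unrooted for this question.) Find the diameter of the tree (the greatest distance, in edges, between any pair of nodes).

BFS from f reaches c last, at distance 6; BFS from c confirms no node is farther.
Path: f–d–g–b–m–h–c.

6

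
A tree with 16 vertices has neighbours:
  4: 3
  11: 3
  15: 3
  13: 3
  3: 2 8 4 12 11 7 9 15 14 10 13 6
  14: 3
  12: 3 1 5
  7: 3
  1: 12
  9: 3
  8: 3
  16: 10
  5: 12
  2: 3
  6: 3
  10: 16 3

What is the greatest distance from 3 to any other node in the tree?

A farthest node from 3 is 1 (5, 16 also at distance 2).
The path 3-12-1 has 2 edges.

2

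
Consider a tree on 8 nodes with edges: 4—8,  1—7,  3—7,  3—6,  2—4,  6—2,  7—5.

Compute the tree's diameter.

A longest path is 1–7–3–6–2–4–8, with 6 edges.

6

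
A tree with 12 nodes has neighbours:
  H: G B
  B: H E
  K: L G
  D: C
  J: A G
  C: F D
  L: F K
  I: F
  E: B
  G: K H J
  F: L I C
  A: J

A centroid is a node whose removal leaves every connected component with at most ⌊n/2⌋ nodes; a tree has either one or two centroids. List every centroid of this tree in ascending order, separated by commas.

G, K

Removing K splits the tree into components of sizes 6, 5; the largest is 6 ≤ ⌊12/2⌋ = 6.
G is adjacent to K and is also a centroid (the largest component after removing it is likewise 6).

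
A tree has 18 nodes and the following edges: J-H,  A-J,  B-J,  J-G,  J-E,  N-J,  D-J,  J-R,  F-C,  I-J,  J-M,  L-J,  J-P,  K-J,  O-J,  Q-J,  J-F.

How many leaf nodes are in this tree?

16

The leaves are A, B, C, D, E, G, H, I, K, L, M, N, O, P, Q, R.
That is 16 leaves.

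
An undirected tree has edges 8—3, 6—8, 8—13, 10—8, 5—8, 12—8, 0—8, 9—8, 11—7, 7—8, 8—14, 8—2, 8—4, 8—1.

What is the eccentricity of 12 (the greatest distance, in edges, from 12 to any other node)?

3

The node farthest from 12 is 11, via 12–8–7–11 — 3 edges.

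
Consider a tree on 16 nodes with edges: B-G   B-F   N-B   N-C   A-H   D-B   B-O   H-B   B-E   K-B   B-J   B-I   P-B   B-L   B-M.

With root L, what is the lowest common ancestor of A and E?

B

Path A→root: A H B L; path E→root: E B L.
First common node: B.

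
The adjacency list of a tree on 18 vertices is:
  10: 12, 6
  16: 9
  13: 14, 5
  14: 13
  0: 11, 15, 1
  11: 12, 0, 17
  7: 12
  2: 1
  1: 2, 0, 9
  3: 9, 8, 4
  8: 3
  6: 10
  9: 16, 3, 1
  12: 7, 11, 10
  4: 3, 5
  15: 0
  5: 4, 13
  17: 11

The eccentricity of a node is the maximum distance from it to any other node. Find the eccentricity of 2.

7

The node farthest from 2 is 14, via 2–1–9–3–4–5–13–14 — 7 edges.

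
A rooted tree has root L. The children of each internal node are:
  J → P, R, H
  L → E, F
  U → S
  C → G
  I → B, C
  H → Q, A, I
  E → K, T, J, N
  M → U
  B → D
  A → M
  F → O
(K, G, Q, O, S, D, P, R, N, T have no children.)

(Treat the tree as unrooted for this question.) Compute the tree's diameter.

9

A longest path is O-F-L-E-J-H-A-M-U-S, with 9 edges.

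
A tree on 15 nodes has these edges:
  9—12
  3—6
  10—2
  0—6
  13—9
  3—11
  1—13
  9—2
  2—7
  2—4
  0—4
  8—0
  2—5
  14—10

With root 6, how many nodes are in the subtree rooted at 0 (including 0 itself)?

12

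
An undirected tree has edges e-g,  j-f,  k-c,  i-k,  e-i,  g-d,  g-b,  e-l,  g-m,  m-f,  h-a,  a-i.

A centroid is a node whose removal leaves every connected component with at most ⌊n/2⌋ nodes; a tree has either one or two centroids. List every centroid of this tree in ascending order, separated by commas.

If e is removed the pieces have sizes 6, 5, 1, all ≤ ⌊13/2⌋ = 6.
No neighbour of e does as well, so e is the unique centroid.

e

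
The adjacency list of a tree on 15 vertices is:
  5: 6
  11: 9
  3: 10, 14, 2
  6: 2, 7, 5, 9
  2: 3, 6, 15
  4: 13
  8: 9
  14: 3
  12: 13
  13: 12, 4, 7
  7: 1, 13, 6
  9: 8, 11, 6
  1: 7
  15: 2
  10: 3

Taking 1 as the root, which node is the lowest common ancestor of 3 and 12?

7

3's ancestor chain is 3, 2, 6, 7, 1 and 12's is 12, 13, 7, 1; they first meet at 7.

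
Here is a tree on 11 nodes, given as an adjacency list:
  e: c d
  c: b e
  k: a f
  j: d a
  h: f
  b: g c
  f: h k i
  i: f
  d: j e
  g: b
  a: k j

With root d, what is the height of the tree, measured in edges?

5

i sits deepest: d–j–a–k–f–i — 5 edges from the root.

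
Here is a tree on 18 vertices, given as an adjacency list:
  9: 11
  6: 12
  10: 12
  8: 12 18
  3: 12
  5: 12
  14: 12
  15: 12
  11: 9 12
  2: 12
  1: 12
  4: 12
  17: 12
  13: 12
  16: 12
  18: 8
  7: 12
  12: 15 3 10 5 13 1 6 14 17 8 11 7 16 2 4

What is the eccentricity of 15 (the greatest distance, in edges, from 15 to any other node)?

Distances from 15 peak at 3, attained at 9 (18 also at distance 3).
15–12–11–9

3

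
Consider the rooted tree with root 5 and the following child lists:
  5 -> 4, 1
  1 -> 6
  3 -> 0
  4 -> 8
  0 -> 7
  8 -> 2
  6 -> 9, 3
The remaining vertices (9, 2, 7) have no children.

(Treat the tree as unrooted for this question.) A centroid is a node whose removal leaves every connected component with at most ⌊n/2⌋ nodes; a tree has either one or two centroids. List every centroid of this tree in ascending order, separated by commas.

1, 6

Removing 1 splits the tree into components of sizes 5, 4; the largest is 5 ≤ ⌊10/2⌋ = 5.
6 is adjacent to 1 and is also a centroid (the largest component after removing it is likewise 5).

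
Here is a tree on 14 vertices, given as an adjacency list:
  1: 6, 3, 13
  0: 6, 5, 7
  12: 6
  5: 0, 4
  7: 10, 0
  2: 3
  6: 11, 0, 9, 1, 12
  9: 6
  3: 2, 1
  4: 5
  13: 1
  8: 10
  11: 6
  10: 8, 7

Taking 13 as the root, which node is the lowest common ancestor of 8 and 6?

6

8's ancestor chain is 8, 10, 7, 0, 6, 1, 13 and 6's is 6, 1, 13; they first meet at 6.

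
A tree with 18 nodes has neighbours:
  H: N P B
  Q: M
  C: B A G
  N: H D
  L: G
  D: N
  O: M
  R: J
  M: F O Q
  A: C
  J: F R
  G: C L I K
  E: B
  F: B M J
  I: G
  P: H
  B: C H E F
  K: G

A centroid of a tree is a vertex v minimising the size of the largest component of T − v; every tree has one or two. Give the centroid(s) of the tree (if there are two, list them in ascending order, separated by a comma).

Removing B splits the tree into components of sizes 6, 6, 4, 1; the largest is 6 ≤ ⌊18/2⌋ = 9.
No neighbour of B does as well, so B is the unique centroid.

B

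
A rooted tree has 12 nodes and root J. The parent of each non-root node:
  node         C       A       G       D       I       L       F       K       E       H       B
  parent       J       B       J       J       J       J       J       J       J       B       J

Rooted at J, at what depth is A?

2

J – B – A — 2 edges.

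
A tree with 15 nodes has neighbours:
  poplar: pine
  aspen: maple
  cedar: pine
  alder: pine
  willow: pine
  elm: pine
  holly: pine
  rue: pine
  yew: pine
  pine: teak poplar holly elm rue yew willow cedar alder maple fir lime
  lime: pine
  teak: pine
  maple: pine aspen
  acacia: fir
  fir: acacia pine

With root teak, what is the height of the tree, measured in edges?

3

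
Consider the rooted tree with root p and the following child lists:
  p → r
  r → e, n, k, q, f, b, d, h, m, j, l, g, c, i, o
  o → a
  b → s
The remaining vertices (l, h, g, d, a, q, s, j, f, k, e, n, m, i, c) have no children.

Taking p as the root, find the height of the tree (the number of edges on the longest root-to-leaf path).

3

A deepest node is s, reached by p → r → b → s.
That path has 3 edges, so the height is 3.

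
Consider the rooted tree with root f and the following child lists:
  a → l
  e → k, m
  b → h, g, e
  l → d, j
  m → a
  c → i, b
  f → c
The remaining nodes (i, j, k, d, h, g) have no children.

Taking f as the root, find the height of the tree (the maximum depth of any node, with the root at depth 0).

7

j sits deepest: f – c – b – e – m – a – l – j — 7 edges from the root.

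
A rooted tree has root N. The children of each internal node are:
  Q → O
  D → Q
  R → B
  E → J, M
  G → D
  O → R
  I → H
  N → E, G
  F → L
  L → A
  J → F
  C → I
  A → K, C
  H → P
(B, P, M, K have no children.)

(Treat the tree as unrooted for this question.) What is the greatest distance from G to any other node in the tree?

10

The node farthest from G is P, via G–N–E–J–F–L–A–C–I–H–P — 10 edges.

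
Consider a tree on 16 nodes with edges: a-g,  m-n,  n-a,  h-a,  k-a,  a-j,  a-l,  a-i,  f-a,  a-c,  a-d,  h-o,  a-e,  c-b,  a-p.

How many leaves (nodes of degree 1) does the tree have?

12

Exactly 12 nodes have a single neighbour: b, d, e, f, g, i, j, k, l, m, o, p.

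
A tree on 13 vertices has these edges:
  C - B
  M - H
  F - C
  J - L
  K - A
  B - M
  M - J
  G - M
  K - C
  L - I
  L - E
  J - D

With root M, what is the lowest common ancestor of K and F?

C

Path K→root: K C B M; path F→root: F C B M.
First common node: C.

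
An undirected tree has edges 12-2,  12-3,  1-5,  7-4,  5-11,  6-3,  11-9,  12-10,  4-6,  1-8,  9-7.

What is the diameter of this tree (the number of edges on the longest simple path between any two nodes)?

10

A longest path is 2-12-3-6-4-7-9-11-5-1-8, with 10 edges.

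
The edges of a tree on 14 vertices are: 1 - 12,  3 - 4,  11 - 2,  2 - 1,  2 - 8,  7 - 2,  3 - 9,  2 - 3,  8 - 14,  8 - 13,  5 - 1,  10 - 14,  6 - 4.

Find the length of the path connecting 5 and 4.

4

5–1–2–3–4: 4 edges.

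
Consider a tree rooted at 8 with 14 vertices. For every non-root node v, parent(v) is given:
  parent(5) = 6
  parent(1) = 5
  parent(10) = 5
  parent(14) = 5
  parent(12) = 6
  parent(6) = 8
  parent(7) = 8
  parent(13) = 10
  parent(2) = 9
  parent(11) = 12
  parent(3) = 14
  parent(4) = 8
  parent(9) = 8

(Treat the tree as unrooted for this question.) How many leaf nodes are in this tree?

Degree-1 nodes: 1, 2, 3, 4, 7, 11, 13 — 7 of them.

7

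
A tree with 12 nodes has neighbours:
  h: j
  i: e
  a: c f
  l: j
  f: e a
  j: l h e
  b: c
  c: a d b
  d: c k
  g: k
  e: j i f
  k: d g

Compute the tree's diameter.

8

A longest path is h – j – e – f – a – c – d – k – g, with 8 edges.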